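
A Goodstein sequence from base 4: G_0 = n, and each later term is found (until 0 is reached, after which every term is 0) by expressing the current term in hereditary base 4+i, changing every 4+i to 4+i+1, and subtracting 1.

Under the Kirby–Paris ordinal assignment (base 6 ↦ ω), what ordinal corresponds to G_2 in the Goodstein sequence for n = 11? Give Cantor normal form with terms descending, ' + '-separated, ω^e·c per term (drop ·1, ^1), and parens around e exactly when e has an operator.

ω·2 + 1

G_0=11  [base 4] 2·4 + 3  →[4↦5]→  2·5 + 3 = 13  −1 ⇒ G_1=12
G_1=12  [base 5] 2·5 + 2  →[5↦6]→  2·6 + 2 = 14  −1 ⇒ G_2=13
G_2=13  [base 6] 2·6 + 1  →[6↦7]→  2·7 + 1 = 15  −1 ⇒ G_3=14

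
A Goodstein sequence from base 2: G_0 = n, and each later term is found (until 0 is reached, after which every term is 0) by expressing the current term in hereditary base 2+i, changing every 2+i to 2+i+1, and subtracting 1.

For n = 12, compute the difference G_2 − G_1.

958

G_0 = 12. HB_2(12) = 2^(2 + 1) + 2^2. Bump = 108. G_1 = 107.
G_1 = 107. HB_3(107) = 3^(3 + 1) + 2·3^2 + 2·3 + 2. Bump = 1066. G_2 = 1065.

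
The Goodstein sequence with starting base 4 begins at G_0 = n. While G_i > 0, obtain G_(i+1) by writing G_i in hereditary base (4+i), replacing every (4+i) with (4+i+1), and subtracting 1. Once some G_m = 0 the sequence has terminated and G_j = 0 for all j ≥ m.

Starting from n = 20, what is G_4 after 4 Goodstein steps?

base 4: 20 = 4^2 + 4; at 5: 5^2 + 5 = 30; next = 29
base 5: 29 = 5^2 + 4; at 6: 6^2 + 4 = 40; next = 39
base 6: 39 = 6^2 + 3; at 7: 7^2 + 3 = 52; next = 51
base 7: 51 = 7^2 + 2; at 8: 8^2 + 2 = 66; next = 65
base 8: 65 = 8^2 + 1; at 9: 9^2 + 1 = 82; next = 81

65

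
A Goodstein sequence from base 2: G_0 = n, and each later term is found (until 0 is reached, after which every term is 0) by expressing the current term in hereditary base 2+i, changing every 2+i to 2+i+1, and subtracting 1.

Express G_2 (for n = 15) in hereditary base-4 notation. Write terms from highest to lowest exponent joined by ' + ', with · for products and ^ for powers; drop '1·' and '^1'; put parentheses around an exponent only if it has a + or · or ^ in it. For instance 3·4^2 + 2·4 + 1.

i=0: 15 = 2^(2 + 1) + 2^2 + 2 + 1 (b=2); 2→3: 3^(3 + 1) + 3^3 + 3 + 1 = 112; 112−1 = 111
i=1: 111 = 3^(3 + 1) + 3^3 + 3 (b=3); 3→4: 4^(4 + 1) + 4^4 + 4 = 1284; 1284−1 = 1283
i=2: 1283 = 4^(4 + 1) + 4^4 + 3 (b=4); 4→5: 5^(5 + 1) + 5^5 + 3 = 18753; 18753−1 = 18752

4^(4 + 1) + 4^4 + 3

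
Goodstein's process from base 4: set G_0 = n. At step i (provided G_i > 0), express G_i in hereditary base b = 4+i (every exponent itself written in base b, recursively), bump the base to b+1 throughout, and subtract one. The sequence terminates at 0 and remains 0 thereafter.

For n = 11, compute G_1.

12

step 0: 11 = 2·4 + 3; sub 5 for 4: 2·5 + 3; = 13; G_1 = 13−1 = 12
step 1: 12 = 2·5 + 2; sub 6 for 5: 2·6 + 2; = 14; G_2 = 14−1 = 13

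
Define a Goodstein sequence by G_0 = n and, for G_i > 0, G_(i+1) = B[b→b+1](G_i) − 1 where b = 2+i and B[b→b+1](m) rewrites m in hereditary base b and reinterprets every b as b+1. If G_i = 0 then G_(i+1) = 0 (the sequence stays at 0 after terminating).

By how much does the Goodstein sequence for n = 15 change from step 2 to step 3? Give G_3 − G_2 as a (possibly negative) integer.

i=0: 15 = 2^(2 + 1) + 2^2 + 2 + 1 (b=2); 2→3: 3^(3 + 1) + 3^3 + 3 + 1 = 112; 112−1 = 111
i=1: 111 = 3^(3 + 1) + 3^3 + 3 (b=3); 3→4: 4^(4 + 1) + 4^4 + 4 = 1284; 1284−1 = 1283
i=2: 1283 = 4^(4 + 1) + 4^4 + 3 (b=4); 4→5: 5^(5 + 1) + 5^5 + 3 = 18753; 18753−1 = 18752

17469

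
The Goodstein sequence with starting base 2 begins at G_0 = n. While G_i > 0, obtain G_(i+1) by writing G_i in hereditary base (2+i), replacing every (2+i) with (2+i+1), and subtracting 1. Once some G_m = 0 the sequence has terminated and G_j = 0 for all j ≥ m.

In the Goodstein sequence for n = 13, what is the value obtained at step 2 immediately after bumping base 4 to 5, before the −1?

16093

base 2: 13 = 2^(2 + 1) + 2^2 + 1; at 3: 3^(3 + 1) + 3^3 + 1 = 109; next = 108
base 3: 108 = 3^(3 + 1) + 3^3; at 4: 4^(4 + 1) + 4^4 = 1280; next = 1279
base 4: 1279 = 4^(4 + 1) + 3·4^3 + 3·4^2 + 3·4 + 3; at 5: 5^(5 + 1) + 3·5^3 + 3·5^2 + 3·5 + 3 = 16093; next = 16092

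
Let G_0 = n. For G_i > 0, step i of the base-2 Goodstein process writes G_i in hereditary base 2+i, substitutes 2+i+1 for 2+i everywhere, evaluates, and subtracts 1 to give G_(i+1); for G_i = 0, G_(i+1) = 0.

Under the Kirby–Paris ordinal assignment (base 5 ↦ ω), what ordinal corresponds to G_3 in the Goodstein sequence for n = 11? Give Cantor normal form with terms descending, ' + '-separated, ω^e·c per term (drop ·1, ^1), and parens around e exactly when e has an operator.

ω^(ω + 1) + 2

G_0=11  [base 2] 2^(2 + 1) + 2 + 1  →[2↦3]→  3^(3 + 1) + 3 + 1 = 85  −1 ⇒ G_1=84
G_1=84  [base 3] 3^(3 + 1) + 3  →[3↦4]→  4^(4 + 1) + 4 = 1028  −1 ⇒ G_2=1027
G_2=1027  [base 4] 4^(4 + 1) + 3  →[4↦5]→  5^(5 + 1) + 3 = 15628  −1 ⇒ G_3=15627
G_3=15627  [base 5] 5^(5 + 1) + 2  →[5↦6]→  6^(6 + 1) + 2 = 279938  −1 ⇒ G_4=279937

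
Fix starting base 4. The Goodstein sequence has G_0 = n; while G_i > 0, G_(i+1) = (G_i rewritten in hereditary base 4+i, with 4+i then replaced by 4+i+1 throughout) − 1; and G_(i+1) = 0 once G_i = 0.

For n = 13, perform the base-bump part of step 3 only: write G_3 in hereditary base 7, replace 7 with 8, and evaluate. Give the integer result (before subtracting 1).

G_0 = 13. HB_4(13) = 3·4 + 1. Bump = 16. G_1 = 15.
G_1 = 15. HB_5(15) = 3·5. Bump = 18. G_2 = 17.
G_2 = 17. HB_6(17) = 2·6 + 5. Bump = 19. G_3 = 18.
G_3 = 18. HB_7(18) = 2·7 + 4. Bump = 20. G_4 = 19.

20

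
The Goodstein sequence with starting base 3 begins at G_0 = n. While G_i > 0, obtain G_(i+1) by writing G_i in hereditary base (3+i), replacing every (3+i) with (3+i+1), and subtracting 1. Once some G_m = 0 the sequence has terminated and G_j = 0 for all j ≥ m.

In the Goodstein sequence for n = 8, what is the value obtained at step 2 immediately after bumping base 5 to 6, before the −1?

G_0=8  [base 3] 2·3 + 2  →[3↦4]→  2·4 + 2 = 10  −1 ⇒ G_1=9
G_1=9  [base 4] 2·4 + 1  →[4↦5]→  2·5 + 1 = 11  −1 ⇒ G_2=10
G_2=10  [base 5] 2·5  →[5↦6]→  2·6 = 12  −1 ⇒ G_3=11

12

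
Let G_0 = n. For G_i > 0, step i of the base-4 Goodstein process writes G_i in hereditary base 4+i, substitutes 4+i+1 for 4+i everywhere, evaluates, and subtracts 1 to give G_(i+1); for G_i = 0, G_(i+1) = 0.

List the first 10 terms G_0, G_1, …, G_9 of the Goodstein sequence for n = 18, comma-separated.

18, 26, 36, 48, 53, 58, 63, 68, 73, 78

G_0=18  [base 4] 4^2 + 2  →[4↦5]→  5^2 + 2 = 27  −1 ⇒ G_1=26
G_1=26  [base 5] 5^2 + 1  →[5↦6]→  6^2 + 1 = 37  −1 ⇒ G_2=36
G_2=36  [base 6] 6^2  →[6↦7]→  7^2 = 49  −1 ⇒ G_3=48
G_3=48  [base 7] 6·7 + 6  →[7↦8]→  6·8 + 6 = 54  −1 ⇒ G_4=53
G_4=53  [base 8] 6·8 + 5  →[8↦9]→  6·9 + 5 = 59  −1 ⇒ G_5=58
G_5=58  [base 9] 6·9 + 4  →[9↦10]→  6·10 + 4 = 64  −1 ⇒ G_6=63
G_6=63  [base 10] 6·10 + 3  →[10↦11]→  6·11 + 3 = 69  −1 ⇒ G_7=68
G_7=68  [base 11] 6·11 + 2  →[11↦12]→  6·12 + 2 = 74  −1 ⇒ G_8=73
G_8=73  [base 12] 6·12 + 1  →[12↦13]→  6·13 + 1 = 79  −1 ⇒ G_9=78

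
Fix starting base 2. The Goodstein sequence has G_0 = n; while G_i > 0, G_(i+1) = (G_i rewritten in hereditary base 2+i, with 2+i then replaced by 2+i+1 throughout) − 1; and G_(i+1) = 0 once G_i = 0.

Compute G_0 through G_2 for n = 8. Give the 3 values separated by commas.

base 2: 8 = 2^(2 + 1); at 3: 3^(3 + 1) = 81; next = 80
base 3: 80 = 2·3^3 + 2·3^2 + 2·3 + 2; at 4: 2·4^4 + 2·4^2 + 2·4 + 2 = 554; next = 553

8, 80, 553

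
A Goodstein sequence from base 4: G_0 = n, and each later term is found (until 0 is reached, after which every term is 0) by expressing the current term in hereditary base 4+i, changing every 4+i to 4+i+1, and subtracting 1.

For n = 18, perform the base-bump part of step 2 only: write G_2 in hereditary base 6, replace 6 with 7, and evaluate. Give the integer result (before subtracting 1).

49

base 4: 18 = 4^2 + 2; at 5: 5^2 + 2 = 27; next = 26
base 5: 26 = 5^2 + 1; at 6: 6^2 + 1 = 37; next = 36
base 6: 36 = 6^2; at 7: 7^2 = 49; next = 48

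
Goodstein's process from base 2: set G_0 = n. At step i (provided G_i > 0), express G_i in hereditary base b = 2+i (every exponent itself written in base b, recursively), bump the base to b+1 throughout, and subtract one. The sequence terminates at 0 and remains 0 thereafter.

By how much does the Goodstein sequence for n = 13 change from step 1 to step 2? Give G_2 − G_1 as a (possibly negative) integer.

i=0: 13 = 2^(2 + 1) + 2^2 + 1 (b=2); 2→3: 3^(3 + 1) + 3^3 + 1 = 109; 109−1 = 108
i=1: 108 = 3^(3 + 1) + 3^3 (b=3); 3→4: 4^(4 + 1) + 4^4 = 1280; 1280−1 = 1279

1171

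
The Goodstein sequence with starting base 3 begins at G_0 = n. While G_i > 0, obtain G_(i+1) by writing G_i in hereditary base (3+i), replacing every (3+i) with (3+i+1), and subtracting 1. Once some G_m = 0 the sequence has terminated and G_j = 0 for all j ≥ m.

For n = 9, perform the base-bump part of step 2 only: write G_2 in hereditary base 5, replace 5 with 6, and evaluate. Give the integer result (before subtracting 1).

20

base 3: 9 = 3^2; at 4: 4^2 = 16; next = 15
base 4: 15 = 3·4 + 3; at 5: 3·5 + 3 = 18; next = 17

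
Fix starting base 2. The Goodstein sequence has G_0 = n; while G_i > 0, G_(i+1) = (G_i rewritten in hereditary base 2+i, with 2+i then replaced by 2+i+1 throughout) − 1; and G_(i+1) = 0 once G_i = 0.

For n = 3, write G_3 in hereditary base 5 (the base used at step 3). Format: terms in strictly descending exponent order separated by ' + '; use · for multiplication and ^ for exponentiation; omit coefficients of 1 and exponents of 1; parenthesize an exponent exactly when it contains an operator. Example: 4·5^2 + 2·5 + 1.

(0) 3|_2 = 2 + 1 ↦ 3 + 1|_3 = 4 ⇒ 3
(1) 3|_3 = 3 ↦ 4|_4 = 4 ⇒ 3
(2) 3|_4 = 3 ↦ 3|_5 = 3 ⇒ 2
(3) 2|_5 = 2 ↦ 2|_6 = 2 ⇒ 1

2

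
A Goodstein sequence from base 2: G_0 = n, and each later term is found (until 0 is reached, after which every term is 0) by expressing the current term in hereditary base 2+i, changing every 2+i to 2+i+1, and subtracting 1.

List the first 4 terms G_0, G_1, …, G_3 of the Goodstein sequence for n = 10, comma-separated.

G_0=10  [base 2] 2^(2 + 1) + 2  →[2↦3]→  3^(3 + 1) + 3 = 84  −1 ⇒ G_1=83
G_1=83  [base 3] 3^(3 + 1) + 2  →[3↦4]→  4^(4 + 1) + 2 = 1026  −1 ⇒ G_2=1025
G_2=1025  [base 4] 4^(4 + 1) + 1  →[4↦5]→  5^(5 + 1) + 1 = 15626  −1 ⇒ G_3=15625

10, 83, 1025, 15625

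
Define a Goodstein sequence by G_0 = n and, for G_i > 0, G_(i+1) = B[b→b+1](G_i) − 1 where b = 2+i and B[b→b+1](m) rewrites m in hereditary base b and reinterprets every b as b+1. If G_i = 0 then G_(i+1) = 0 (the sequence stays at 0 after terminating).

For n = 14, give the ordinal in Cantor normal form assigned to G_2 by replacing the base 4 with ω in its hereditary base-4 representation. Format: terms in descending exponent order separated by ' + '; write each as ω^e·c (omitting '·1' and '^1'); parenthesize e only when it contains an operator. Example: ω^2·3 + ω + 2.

ω^(ω + 1) + ω^ω + 1

14 —HB2→ 2^(2 + 1) + 2^2 + 2 —bump→ 3^(3 + 1) + 3^3 + 3 = 111 —(−1)→ 110
110 —HB3→ 3^(3 + 1) + 3^3 + 2 —bump→ 4^(4 + 1) + 4^4 + 2 = 1282 —(−1)→ 1281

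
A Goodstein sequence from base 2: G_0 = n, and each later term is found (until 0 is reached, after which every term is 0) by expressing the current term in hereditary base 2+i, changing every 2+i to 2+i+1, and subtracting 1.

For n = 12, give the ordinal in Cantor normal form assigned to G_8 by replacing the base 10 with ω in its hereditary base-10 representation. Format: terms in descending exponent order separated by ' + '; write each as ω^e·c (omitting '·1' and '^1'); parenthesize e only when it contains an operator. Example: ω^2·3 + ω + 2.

(0) 12|_2 = 2^(2 + 1) + 2^2 ↦ 3^(3 + 1) + 3^3|_3 = 108 ⇒ 107
(1) 107|_3 = 3^(3 + 1) + 2·3^2 + 2·3 + 2 ↦ 4^(4 + 1) + 2·4^2 + 2·4 + 2|_4 = 1066 ⇒ 1065
(2) 1065|_4 = 4^(4 + 1) + 2·4^2 + 2·4 + 1 ↦ 5^(5 + 1) + 2·5^2 + 2·5 + 1|_5 = 15686 ⇒ 15685
(3) 15685|_5 = 5^(5 + 1) + 2·5^2 + 2·5 ↦ 6^(6 + 1) + 2·6^2 + 2·6|_6 = 280020 ⇒ 280019
(4) 280019|_6 = 6^(6 + 1) + 2·6^2 + 6 + 5 ↦ 7^(7 + 1) + 2·7^2 + 7 + 5|_7 = 5764911 ⇒ 5764910
(5) 5764910|_7 = 7^(7 + 1) + 2·7^2 + 7 + 4 ↦ 8^(8 + 1) + 2·8^2 + 8 + 4|_8 = 134217868 ⇒ 134217867
(6) 134217867|_8 = 8^(8 + 1) + 2·8^2 + 8 + 3 ↦ 9^(9 + 1) + 2·9^2 + 9 + 3|_9 = 3486784575 ⇒ 3486784574
(7) 3486784574|_9 = 9^(9 + 1) + 2·9^2 + 9 + 2 ↦ 10^(10 + 1) + 2·10^2 + 10 + 2|_10 = 100000000212 ⇒ 100000000211

ω^(ω + 1) + ω^2·2 + ω + 1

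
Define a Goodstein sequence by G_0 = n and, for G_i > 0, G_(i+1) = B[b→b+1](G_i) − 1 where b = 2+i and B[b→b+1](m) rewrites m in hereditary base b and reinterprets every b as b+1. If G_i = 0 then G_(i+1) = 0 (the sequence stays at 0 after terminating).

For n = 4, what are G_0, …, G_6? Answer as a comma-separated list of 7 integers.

4, 26, 41, 60, 83, 109, 139

4 —HB2→ 2^2 —bump→ 3^3 = 27 —(−1)→ 26
26 —HB3→ 2·3^2 + 2·3 + 2 —bump→ 2·4^2 + 2·4 + 2 = 42 —(−1)→ 41
41 —HB4→ 2·4^2 + 2·4 + 1 —bump→ 2·5^2 + 2·5 + 1 = 61 —(−1)→ 60
60 —HB5→ 2·5^2 + 2·5 —bump→ 2·6^2 + 2·6 = 84 —(−1)→ 83
83 —HB6→ 2·6^2 + 6 + 5 —bump→ 2·7^2 + 7 + 5 = 110 —(−1)→ 109
109 —HB7→ 2·7^2 + 7 + 4 —bump→ 2·8^2 + 8 + 4 = 140 —(−1)→ 139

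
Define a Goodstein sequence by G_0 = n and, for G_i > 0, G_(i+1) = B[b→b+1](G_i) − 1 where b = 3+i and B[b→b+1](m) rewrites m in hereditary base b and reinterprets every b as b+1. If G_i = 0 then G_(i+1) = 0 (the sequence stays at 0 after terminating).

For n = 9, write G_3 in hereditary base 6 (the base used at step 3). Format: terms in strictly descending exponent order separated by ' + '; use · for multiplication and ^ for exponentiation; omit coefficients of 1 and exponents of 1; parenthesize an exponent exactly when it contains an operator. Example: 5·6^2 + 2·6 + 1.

3·6 + 1

base 3: 9 = 3^2; at 4: 4^2 = 16; next = 15
base 4: 15 = 3·4 + 3; at 5: 3·5 + 3 = 18; next = 17
base 5: 17 = 3·5 + 2; at 6: 3·6 + 2 = 20; next = 19
base 6: 19 = 3·6 + 1; at 7: 3·7 + 1 = 22; next = 21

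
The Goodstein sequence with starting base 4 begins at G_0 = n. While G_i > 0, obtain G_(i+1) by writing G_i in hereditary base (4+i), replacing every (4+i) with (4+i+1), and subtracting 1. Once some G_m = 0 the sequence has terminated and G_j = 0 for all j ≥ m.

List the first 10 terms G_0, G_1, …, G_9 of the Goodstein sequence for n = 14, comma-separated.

14, 16, 18, 20, 21, 22, 23, 24, 25, 26

(0) 14|_4 = 3·4 + 2 ↦ 3·5 + 2|_5 = 17 ⇒ 16
(1) 16|_5 = 3·5 + 1 ↦ 3·6 + 1|_6 = 19 ⇒ 18
(2) 18|_6 = 3·6 ↦ 3·7|_7 = 21 ⇒ 20
(3) 20|_7 = 2·7 + 6 ↦ 2·8 + 6|_8 = 22 ⇒ 21
(4) 21|_8 = 2·8 + 5 ↦ 2·9 + 5|_9 = 23 ⇒ 22
(5) 22|_9 = 2·9 + 4 ↦ 2·10 + 4|_10 = 24 ⇒ 23
(6) 23|_10 = 2·10 + 3 ↦ 2·11 + 3|_11 = 25 ⇒ 24
(7) 24|_11 = 2·11 + 2 ↦ 2·12 + 2|_12 = 26 ⇒ 25
(8) 25|_12 = 2·12 + 1 ↦ 2·13 + 1|_13 = 27 ⇒ 26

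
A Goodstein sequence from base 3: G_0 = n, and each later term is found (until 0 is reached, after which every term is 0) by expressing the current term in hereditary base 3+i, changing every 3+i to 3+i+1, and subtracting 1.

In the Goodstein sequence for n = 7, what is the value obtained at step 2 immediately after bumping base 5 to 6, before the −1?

G_0=7  [base 3] 2·3 + 1  →[3↦4]→  2·4 + 1 = 9  −1 ⇒ G_1=8
G_1=8  [base 4] 2·4  →[4↦5]→  2·5 = 10  −1 ⇒ G_2=9
G_2=9  [base 5] 5 + 4  →[5↦6]→  6 + 4 = 10  −1 ⇒ G_3=9

10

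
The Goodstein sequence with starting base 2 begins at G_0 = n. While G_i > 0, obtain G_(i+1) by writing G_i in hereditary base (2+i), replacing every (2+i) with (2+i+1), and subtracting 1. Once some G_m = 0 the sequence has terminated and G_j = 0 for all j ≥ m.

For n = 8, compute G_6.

33554571

8 —HB2→ 2^(2 + 1) —bump→ 3^(3 + 1) = 81 —(−1)→ 80
80 —HB3→ 2·3^3 + 2·3^2 + 2·3 + 2 —bump→ 2·4^4 + 2·4^2 + 2·4 + 2 = 554 —(−1)→ 553
553 —HB4→ 2·4^4 + 2·4^2 + 2·4 + 1 —bump→ 2·5^5 + 2·5^2 + 2·5 + 1 = 6311 —(−1)→ 6310
6310 —HB5→ 2·5^5 + 2·5^2 + 2·5 —bump→ 2·6^6 + 2·6^2 + 2·6 = 93396 —(−1)→ 93395
93395 —HB6→ 2·6^6 + 2·6^2 + 6 + 5 —bump→ 2·7^7 + 2·7^2 + 7 + 5 = 1647196 —(−1)→ 1647195
1647195 —HB7→ 2·7^7 + 2·7^2 + 7 + 4 —bump→ 2·8^8 + 2·8^2 + 8 + 4 = 33554572 —(−1)→ 33554571
33554571 —HB8→ 2·8^8 + 2·8^2 + 8 + 3 —bump→ 2·9^9 + 2·9^2 + 9 + 3 = 774841152 —(−1)→ 774841151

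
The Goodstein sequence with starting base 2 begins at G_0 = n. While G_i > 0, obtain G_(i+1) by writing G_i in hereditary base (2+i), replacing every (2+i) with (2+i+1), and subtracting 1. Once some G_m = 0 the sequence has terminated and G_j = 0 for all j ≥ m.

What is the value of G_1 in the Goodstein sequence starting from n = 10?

83

base 2: 10 = 2^(2 + 1) + 2; at 3: 3^(3 + 1) + 3 = 84; next = 83
base 3: 83 = 3^(3 + 1) + 2; at 4: 4^(4 + 1) + 2 = 1026; next = 1025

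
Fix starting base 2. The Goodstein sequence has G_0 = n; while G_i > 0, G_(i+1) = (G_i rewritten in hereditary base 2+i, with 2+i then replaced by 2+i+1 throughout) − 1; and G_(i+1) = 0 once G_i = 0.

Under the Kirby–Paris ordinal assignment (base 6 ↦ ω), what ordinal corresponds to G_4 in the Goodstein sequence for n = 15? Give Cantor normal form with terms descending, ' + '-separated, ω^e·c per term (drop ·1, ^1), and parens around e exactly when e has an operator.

(0) 15|_2 = 2^(2 + 1) + 2^2 + 2 + 1 ↦ 3^(3 + 1) + 3^3 + 3 + 1|_3 = 112 ⇒ 111
(1) 111|_3 = 3^(3 + 1) + 3^3 + 3 ↦ 4^(4 + 1) + 4^4 + 4|_4 = 1284 ⇒ 1283
(2) 1283|_4 = 4^(4 + 1) + 4^4 + 3 ↦ 5^(5 + 1) + 5^5 + 3|_5 = 18753 ⇒ 18752
(3) 18752|_5 = 5^(5 + 1) + 5^5 + 2 ↦ 6^(6 + 1) + 6^6 + 2|_6 = 326594 ⇒ 326593
(4) 326593|_6 = 6^(6 + 1) + 6^6 + 1 ↦ 7^(7 + 1) + 7^7 + 1|_7 = 6588345 ⇒ 6588344

ω^(ω + 1) + ω^ω + 1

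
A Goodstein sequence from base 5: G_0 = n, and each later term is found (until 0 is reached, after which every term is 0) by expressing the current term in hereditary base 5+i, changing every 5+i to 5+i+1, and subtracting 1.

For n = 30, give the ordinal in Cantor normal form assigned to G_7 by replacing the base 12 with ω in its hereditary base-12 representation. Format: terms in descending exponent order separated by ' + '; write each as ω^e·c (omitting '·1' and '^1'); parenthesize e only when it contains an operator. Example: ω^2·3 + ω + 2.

G_0=30  [base 5] 5^2 + 5  →[5↦6]→  6^2 + 6 = 42  −1 ⇒ G_1=41
G_1=41  [base 6] 6^2 + 5  →[6↦7]→  7^2 + 5 = 54  −1 ⇒ G_2=53
G_2=53  [base 7] 7^2 + 4  →[7↦8]→  8^2 + 4 = 68  −1 ⇒ G_3=67
G_3=67  [base 8] 8^2 + 3  →[8↦9]→  9^2 + 3 = 84  −1 ⇒ G_4=83
G_4=83  [base 9] 9^2 + 2  →[9↦10]→  10^2 + 2 = 102  −1 ⇒ G_5=101
G_5=101  [base 10] 10^2 + 1  →[10↦11]→  11^2 + 1 = 122  −1 ⇒ G_6=121
G_6=121  [base 11] 11^2  →[11↦12]→  12^2 = 144  −1 ⇒ G_7=143
G_7=143  [base 12] 11·12 + 11  →[12↦13]→  11·13 + 11 = 154  −1 ⇒ G_8=153

ω·11 + 11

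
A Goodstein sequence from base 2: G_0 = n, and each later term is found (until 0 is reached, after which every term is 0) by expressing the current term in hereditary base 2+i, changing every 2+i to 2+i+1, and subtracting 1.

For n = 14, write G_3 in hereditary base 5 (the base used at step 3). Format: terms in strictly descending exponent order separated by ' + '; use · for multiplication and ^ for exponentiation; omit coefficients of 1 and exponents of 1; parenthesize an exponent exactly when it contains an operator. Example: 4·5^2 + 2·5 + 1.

5^(5 + 1) + 5^5

i=0: 14 = 2^(2 + 1) + 2^2 + 2 (b=2); 2→3: 3^(3 + 1) + 3^3 + 3 = 111; 111−1 = 110
i=1: 110 = 3^(3 + 1) + 3^3 + 2 (b=3); 3→4: 4^(4 + 1) + 4^4 + 2 = 1282; 1282−1 = 1281
i=2: 1281 = 4^(4 + 1) + 4^4 + 1 (b=4); 4→5: 5^(5 + 1) + 5^5 + 1 = 18751; 18751−1 = 18750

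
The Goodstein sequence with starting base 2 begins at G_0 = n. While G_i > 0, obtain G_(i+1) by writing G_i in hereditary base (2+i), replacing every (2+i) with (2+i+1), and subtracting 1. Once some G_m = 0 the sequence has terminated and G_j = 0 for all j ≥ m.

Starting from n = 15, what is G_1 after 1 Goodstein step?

111

15 —HB2→ 2^(2 + 1) + 2^2 + 2 + 1 —bump→ 3^(3 + 1) + 3^3 + 3 + 1 = 112 —(−1)→ 111
111 —HB3→ 3^(3 + 1) + 3^3 + 3 —bump→ 4^(4 + 1) + 4^4 + 4 = 1284 —(−1)→ 1283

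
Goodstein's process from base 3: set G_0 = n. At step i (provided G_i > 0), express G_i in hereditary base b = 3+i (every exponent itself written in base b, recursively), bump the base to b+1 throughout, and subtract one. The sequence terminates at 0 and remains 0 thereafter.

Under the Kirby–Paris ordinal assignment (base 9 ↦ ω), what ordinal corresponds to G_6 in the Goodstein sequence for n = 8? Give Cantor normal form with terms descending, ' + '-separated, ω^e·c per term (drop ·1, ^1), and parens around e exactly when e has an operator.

ω + 2

i=0: 8 = 2·3 + 2 (b=3); 3→4: 2·4 + 2 = 10; 10−1 = 9
i=1: 9 = 2·4 + 1 (b=4); 4→5: 2·5 + 1 = 11; 11−1 = 10
i=2: 10 = 2·5 (b=5); 5→6: 2·6 = 12; 12−1 = 11
i=3: 11 = 6 + 5 (b=6); 6→7: 7 + 5 = 12; 12−1 = 11
i=4: 11 = 7 + 4 (b=7); 7→8: 8 + 4 = 12; 12−1 = 11
i=5: 11 = 8 + 3 (b=8); 8→9: 9 + 3 = 12; 12−1 = 11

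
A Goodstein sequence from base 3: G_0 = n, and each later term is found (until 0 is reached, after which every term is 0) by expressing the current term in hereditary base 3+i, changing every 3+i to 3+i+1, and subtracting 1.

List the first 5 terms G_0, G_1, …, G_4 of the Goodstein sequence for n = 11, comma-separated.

11, 17, 25, 35, 39

[0] 11 ≡ 3^2 + 2 (base 3). Lift 4: 18. −1: 17.
[1] 17 ≡ 4^2 + 1 (base 4). Lift 5: 26. −1: 25.
[2] 25 ≡ 5^2 (base 5). Lift 6: 36. −1: 35.
[3] 35 ≡ 5·6 + 5 (base 6). Lift 7: 40. −1: 39.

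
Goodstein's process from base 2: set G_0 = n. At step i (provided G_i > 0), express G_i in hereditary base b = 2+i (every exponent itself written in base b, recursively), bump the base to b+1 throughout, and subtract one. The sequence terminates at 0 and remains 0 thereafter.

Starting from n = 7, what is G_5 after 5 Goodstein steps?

i=0: 7 = 2^2 + 2 + 1 (b=2); 2→3: 3^3 + 3 + 1 = 31; 31−1 = 30
i=1: 30 = 3^3 + 3 (b=3); 3→4: 4^4 + 4 = 260; 260−1 = 259
i=2: 259 = 4^4 + 3 (b=4); 4→5: 5^5 + 3 = 3128; 3128−1 = 3127
i=3: 3127 = 5^5 + 2 (b=5); 5→6: 6^6 + 2 = 46658; 46658−1 = 46657
i=4: 46657 = 6^6 + 1 (b=6); 6→7: 7^7 + 1 = 823544; 823544−1 = 823543

823543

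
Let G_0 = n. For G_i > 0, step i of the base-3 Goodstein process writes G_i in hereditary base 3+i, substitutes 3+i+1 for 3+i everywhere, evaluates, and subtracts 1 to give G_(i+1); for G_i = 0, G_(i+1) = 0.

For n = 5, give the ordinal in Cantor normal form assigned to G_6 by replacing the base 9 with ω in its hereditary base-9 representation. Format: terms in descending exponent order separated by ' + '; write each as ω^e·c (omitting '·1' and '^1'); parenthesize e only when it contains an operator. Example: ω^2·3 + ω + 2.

2

(0) 5|_3 = 3 + 2 ↦ 4 + 2|_4 = 6 ⇒ 5
(1) 5|_4 = 4 + 1 ↦ 5 + 1|_5 = 6 ⇒ 5
(2) 5|_5 = 5 ↦ 6|_6 = 6 ⇒ 5
(3) 5|_6 = 5 ↦ 5|_7 = 5 ⇒ 4
(4) 4|_7 = 4 ↦ 4|_8 = 4 ⇒ 3
(5) 3|_8 = 3 ↦ 3|_9 = 3 ⇒ 2
(6) 2|_9 = 2 ↦ 2|_10 = 2 ⇒ 1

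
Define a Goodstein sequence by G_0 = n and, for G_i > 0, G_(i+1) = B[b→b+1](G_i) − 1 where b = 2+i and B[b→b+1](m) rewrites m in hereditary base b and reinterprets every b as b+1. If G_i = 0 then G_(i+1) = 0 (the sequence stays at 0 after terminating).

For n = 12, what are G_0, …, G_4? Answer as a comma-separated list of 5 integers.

(0) 12|_2 = 2^(2 + 1) + 2^2 ↦ 3^(3 + 1) + 3^3|_3 = 108 ⇒ 107
(1) 107|_3 = 3^(3 + 1) + 2·3^2 + 2·3 + 2 ↦ 4^(4 + 1) + 2·4^2 + 2·4 + 2|_4 = 1066 ⇒ 1065
(2) 1065|_4 = 4^(4 + 1) + 2·4^2 + 2·4 + 1 ↦ 5^(5 + 1) + 2·5^2 + 2·5 + 1|_5 = 15686 ⇒ 15685
(3) 15685|_5 = 5^(5 + 1) + 2·5^2 + 2·5 ↦ 6^(6 + 1) + 2·6^2 + 2·6|_6 = 280020 ⇒ 280019

12, 107, 1065, 15685, 280019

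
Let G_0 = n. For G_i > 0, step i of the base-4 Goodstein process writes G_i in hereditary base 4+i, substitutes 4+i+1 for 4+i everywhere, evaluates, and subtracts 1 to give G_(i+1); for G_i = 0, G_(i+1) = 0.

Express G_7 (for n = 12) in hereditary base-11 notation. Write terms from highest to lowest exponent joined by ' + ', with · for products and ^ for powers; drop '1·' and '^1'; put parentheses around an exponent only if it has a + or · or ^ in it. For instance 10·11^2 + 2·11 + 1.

11 + 8

12 —HB4→ 3·4 —bump→ 3·5 = 15 —(−1)→ 14
14 —HB5→ 2·5 + 4 —bump→ 2·6 + 4 = 16 —(−1)→ 15
15 —HB6→ 2·6 + 3 —bump→ 2·7 + 3 = 17 —(−1)→ 16
16 —HB7→ 2·7 + 2 —bump→ 2·8 + 2 = 18 —(−1)→ 17
17 —HB8→ 2·8 + 1 —bump→ 2·9 + 1 = 19 —(−1)→ 18
18 —HB9→ 2·9 —bump→ 2·10 = 20 —(−1)→ 19
19 —HB10→ 10 + 9 —bump→ 11 + 9 = 20 —(−1)→ 19
19 —HB11→ 11 + 8 —bump→ 12 + 8 = 20 —(−1)→ 19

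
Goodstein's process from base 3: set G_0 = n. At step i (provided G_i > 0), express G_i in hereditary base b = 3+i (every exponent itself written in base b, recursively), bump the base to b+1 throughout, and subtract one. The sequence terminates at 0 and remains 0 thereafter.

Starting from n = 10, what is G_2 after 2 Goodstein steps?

G_0=10  [base 3] 3^2 + 1  →[3↦4]→  4^2 + 1 = 17  −1 ⇒ G_1=16
G_1=16  [base 4] 4^2  →[4↦5]→  5^2 = 25  −1 ⇒ G_2=24
G_2=24  [base 5] 4·5 + 4  →[5↦6]→  4·6 + 4 = 28  −1 ⇒ G_3=27

24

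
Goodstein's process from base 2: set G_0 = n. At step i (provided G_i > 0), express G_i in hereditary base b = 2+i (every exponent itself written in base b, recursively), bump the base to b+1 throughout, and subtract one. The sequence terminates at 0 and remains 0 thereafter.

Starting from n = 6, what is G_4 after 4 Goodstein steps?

6 —HB2→ 2^2 + 2 —bump→ 3^3 + 3 = 30 —(−1)→ 29
29 —HB3→ 3^3 + 2 —bump→ 4^4 + 2 = 258 —(−1)→ 257
257 —HB4→ 4^4 + 1 —bump→ 5^5 + 1 = 3126 —(−1)→ 3125
3125 —HB5→ 5^5 —bump→ 6^6 = 46656 —(−1)→ 46655
46655 —HB6→ 5·6^5 + 5·6^4 + 5·6^3 + 5·6^2 + 5·6 + 5 —bump→ 5·7^5 + 5·7^4 + 5·7^3 + 5·7^2 + 5·7 + 5 = 98040 —(−1)→ 98039

46655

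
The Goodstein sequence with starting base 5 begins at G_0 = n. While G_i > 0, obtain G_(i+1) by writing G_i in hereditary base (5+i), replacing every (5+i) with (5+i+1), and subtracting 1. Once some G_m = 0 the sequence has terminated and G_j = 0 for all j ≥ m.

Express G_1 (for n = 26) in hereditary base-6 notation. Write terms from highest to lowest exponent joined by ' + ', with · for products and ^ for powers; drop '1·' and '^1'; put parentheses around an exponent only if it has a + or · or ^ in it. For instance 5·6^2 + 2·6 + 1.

26 —HB5→ 5^2 + 1 —bump→ 6^2 + 1 = 37 —(−1)→ 36
36 —HB6→ 6^2 —bump→ 7^2 = 49 —(−1)→ 48

6^2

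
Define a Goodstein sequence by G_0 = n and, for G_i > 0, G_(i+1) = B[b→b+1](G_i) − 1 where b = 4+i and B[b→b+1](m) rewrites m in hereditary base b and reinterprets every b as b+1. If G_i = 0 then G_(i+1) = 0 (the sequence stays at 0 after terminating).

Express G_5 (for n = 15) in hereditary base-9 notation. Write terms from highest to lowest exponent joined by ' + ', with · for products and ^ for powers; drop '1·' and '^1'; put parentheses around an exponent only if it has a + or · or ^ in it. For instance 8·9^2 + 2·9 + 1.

base 4: 15 = 3·4 + 3; at 5: 3·5 + 3 = 18; next = 17
base 5: 17 = 3·5 + 2; at 6: 3·6 + 2 = 20; next = 19
base 6: 19 = 3·6 + 1; at 7: 3·7 + 1 = 22; next = 21
base 7: 21 = 3·7; at 8: 3·8 = 24; next = 23
base 8: 23 = 2·8 + 7; at 9: 2·9 + 7 = 25; next = 24
base 9: 24 = 2·9 + 6; at 10: 2·10 + 6 = 26; next = 25

2·9 + 6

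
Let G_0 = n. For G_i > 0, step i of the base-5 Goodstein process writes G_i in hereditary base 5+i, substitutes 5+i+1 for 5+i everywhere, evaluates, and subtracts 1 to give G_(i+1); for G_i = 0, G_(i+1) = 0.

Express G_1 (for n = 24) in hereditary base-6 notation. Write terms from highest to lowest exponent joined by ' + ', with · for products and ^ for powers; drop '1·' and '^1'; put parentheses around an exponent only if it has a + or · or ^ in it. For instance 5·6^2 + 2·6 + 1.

4·6 + 3

[0] 24 ≡ 4·5 + 4 (base 5). Lift 6: 28. −1: 27.
[1] 27 ≡ 4·6 + 3 (base 6). Lift 7: 31. −1: 30.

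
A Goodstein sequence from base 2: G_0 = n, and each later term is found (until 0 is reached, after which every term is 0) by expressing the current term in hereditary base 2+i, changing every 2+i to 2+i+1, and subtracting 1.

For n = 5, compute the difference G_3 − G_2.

i=0: 5 = 2^2 + 1 (b=2); 2→3: 3^3 + 1 = 28; 28−1 = 27
i=1: 27 = 3^3 (b=3); 3→4: 4^4 = 256; 256−1 = 255
i=2: 255 = 3·4^3 + 3·4^2 + 3·4 + 3 (b=4); 4→5: 3·5^3 + 3·5^2 + 3·5 + 3 = 468; 468−1 = 467

212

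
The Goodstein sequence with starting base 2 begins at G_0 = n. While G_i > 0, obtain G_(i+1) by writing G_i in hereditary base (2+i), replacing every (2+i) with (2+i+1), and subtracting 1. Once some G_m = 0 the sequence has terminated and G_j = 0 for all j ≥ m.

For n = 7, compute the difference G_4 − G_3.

43530

G_0=7  [base 2] 2^2 + 2 + 1  →[2↦3]→  3^3 + 3 + 1 = 31  −1 ⇒ G_1=30
G_1=30  [base 3] 3^3 + 3  →[3↦4]→  4^4 + 4 = 260  −1 ⇒ G_2=259
G_2=259  [base 4] 4^4 + 3  →[4↦5]→  5^5 + 3 = 3128  −1 ⇒ G_3=3127
G_3=3127  [base 5] 5^5 + 2  →[5↦6]→  6^6 + 2 = 46658  −1 ⇒ G_4=46657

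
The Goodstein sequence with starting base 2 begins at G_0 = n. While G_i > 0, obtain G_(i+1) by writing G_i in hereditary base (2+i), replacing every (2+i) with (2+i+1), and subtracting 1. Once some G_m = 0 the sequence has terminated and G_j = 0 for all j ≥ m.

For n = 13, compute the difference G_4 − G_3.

264619

(0) 13|_2 = 2^(2 + 1) + 2^2 + 1 ↦ 3^(3 + 1) + 3^3 + 1|_3 = 109 ⇒ 108
(1) 108|_3 = 3^(3 + 1) + 3^3 ↦ 4^(4 + 1) + 4^4|_4 = 1280 ⇒ 1279
(2) 1279|_4 = 4^(4 + 1) + 3·4^3 + 3·4^2 + 3·4 + 3 ↦ 5^(5 + 1) + 3·5^3 + 3·5^2 + 3·5 + 3|_5 = 16093 ⇒ 16092
(3) 16092|_5 = 5^(5 + 1) + 3·5^3 + 3·5^2 + 3·5 + 2 ↦ 6^(6 + 1) + 3·6^3 + 3·6^2 + 3·6 + 2|_6 = 280712 ⇒ 280711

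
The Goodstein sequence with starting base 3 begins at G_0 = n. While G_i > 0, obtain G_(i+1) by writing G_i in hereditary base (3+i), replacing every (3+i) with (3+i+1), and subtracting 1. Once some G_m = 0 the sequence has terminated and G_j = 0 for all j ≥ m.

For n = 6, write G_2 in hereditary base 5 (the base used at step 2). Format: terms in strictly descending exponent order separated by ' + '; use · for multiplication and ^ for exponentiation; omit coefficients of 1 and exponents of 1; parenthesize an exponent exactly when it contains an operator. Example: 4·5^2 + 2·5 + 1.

5 + 2

i=0: 6 = 2·3 (b=3); 3→4: 2·4 = 8; 8−1 = 7
i=1: 7 = 4 + 3 (b=4); 4→5: 5 + 3 = 8; 8−1 = 7
i=2: 7 = 5 + 2 (b=5); 5→6: 6 + 2 = 8; 8−1 = 7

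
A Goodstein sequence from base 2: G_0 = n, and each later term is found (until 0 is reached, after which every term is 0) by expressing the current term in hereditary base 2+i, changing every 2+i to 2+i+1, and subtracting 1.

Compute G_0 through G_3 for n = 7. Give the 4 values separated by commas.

[0] 7 ≡ 2^2 + 2 + 1 (base 2). Lift 3: 31. −1: 30.
[1] 30 ≡ 3^3 + 3 (base 3). Lift 4: 260. −1: 259.
[2] 259 ≡ 4^4 + 3 (base 4). Lift 5: 3128. −1: 3127.

7, 30, 259, 3127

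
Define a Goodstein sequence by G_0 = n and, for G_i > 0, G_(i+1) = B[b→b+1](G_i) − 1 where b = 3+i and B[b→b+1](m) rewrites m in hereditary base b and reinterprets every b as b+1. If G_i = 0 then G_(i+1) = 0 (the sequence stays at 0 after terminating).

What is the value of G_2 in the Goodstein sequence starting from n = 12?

27

(0) 12|_3 = 3^2 + 3 ↦ 4^2 + 4|_4 = 20 ⇒ 19
(1) 19|_4 = 4^2 + 3 ↦ 5^2 + 3|_5 = 28 ⇒ 27
(2) 27|_5 = 5^2 + 2 ↦ 6^2 + 2|_6 = 38 ⇒ 37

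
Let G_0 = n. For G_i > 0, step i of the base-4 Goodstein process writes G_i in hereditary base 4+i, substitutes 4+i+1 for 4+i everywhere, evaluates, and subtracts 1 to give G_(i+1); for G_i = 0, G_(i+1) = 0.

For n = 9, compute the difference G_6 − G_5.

G_0=9  [base 4] 2·4 + 1  →[4↦5]→  2·5 + 1 = 11  −1 ⇒ G_1=10
G_1=10  [base 5] 2·5  →[5↦6]→  2·6 = 12  −1 ⇒ G_2=11
G_2=11  [base 6] 6 + 5  →[6↦7]→  7 + 5 = 12  −1 ⇒ G_3=11
G_3=11  [base 7] 7 + 4  →[7↦8]→  8 + 4 = 12  −1 ⇒ G_4=11
G_4=11  [base 8] 8 + 3  →[8↦9]→  9 + 3 = 12  −1 ⇒ G_5=11
G_5=11  [base 9] 9 + 2  →[9↦10]→  10 + 2 = 12  −1 ⇒ G_6=11

0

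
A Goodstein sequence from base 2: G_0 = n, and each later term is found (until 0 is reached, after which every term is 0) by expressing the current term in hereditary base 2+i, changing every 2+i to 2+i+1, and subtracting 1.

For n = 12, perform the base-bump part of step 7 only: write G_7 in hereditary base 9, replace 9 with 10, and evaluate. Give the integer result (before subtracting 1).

G_0 = 12. HB_2(12) = 2^(2 + 1) + 2^2. Bump = 108. G_1 = 107.
G_1 = 107. HB_3(107) = 3^(3 + 1) + 2·3^2 + 2·3 + 2. Bump = 1066. G_2 = 1065.
G_2 = 1065. HB_4(1065) = 4^(4 + 1) + 2·4^2 + 2·4 + 1. Bump = 15686. G_3 = 15685.
G_3 = 15685. HB_5(15685) = 5^(5 + 1) + 2·5^2 + 2·5. Bump = 280020. G_4 = 280019.
G_4 = 280019. HB_6(280019) = 6^(6 + 1) + 2·6^2 + 6 + 5. Bump = 5764911. G_5 = 5764910.
G_5 = 5764910. HB_7(5764910) = 7^(7 + 1) + 2·7^2 + 7 + 4. Bump = 134217868. G_6 = 134217867.
G_6 = 134217867. HB_8(134217867) = 8^(8 + 1) + 2·8^2 + 8 + 3. Bump = 3486784575. G_7 = 3486784574.
G_7 = 3486784574. HB_9(3486784574) = 9^(9 + 1) + 2·9^2 + 9 + 2. Bump = 100000000212. G_8 = 100000000211.

100000000212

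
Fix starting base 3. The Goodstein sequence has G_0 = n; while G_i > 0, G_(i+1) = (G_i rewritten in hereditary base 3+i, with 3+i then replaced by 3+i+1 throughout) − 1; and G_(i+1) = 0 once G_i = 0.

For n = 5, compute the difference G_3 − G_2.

0

G_0=5  [base 3] 3 + 2  →[3↦4]→  4 + 2 = 6  −1 ⇒ G_1=5
G_1=5  [base 4] 4 + 1  →[4↦5]→  5 + 1 = 6  −1 ⇒ G_2=5
G_2=5  [base 5] 5  →[5↦6]→  6 = 6  −1 ⇒ G_3=5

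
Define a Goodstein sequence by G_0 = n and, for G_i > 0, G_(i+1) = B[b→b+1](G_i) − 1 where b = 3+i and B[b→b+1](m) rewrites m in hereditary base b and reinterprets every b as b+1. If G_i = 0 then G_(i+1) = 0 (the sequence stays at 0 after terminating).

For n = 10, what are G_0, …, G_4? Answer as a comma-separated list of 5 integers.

10, 16, 24, 27, 30

10 —HB3→ 3^2 + 1 —bump→ 4^2 + 1 = 17 —(−1)→ 16
16 —HB4→ 4^2 —bump→ 5^2 = 25 —(−1)→ 24
24 —HB5→ 4·5 + 4 —bump→ 4·6 + 4 = 28 —(−1)→ 27
27 —HB6→ 4·6 + 3 —bump→ 4·7 + 3 = 31 —(−1)→ 30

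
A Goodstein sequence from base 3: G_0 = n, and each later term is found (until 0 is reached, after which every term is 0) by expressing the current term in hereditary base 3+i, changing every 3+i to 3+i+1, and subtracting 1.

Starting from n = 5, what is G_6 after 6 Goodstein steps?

2

step 0: 5 = 3 + 2; sub 4 for 3: 4 + 2; = 6; G_1 = 6−1 = 5
step 1: 5 = 4 + 1; sub 5 for 4: 5 + 1; = 6; G_2 = 6−1 = 5
step 2: 5 = 5; sub 6 for 5: 6; = 6; G_3 = 6−1 = 5
step 3: 5 = 5; sub 7 for 6: 5; = 5; G_4 = 5−1 = 4
step 4: 4 = 4; sub 8 for 7: 4; = 4; G_5 = 4−1 = 3
step 5: 3 = 3; sub 9 for 8: 3; = 3; G_6 = 3−1 = 2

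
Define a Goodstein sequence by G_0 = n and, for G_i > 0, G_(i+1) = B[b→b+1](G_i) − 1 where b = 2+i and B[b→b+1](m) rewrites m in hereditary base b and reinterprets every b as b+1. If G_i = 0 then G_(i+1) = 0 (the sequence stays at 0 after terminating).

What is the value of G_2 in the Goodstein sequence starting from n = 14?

1281

i=0: 14 = 2^(2 + 1) + 2^2 + 2 (b=2); 2→3: 3^(3 + 1) + 3^3 + 3 = 111; 111−1 = 110
i=1: 110 = 3^(3 + 1) + 3^3 + 2 (b=3); 3→4: 4^(4 + 1) + 4^4 + 2 = 1282; 1282−1 = 1281
i=2: 1281 = 4^(4 + 1) + 4^4 + 1 (b=4); 4→5: 5^(5 + 1) + 5^5 + 1 = 18751; 18751−1 = 18750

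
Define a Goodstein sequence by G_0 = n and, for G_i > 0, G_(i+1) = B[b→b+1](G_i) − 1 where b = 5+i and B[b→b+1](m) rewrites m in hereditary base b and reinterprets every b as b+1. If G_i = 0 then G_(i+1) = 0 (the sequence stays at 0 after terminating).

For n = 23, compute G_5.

G_0=23  [base 5] 4·5 + 3  →[5↦6]→  4·6 + 3 = 27  −1 ⇒ G_1=26
G_1=26  [base 6] 4·6 + 2  →[6↦7]→  4·7 + 2 = 30  −1 ⇒ G_2=29
G_2=29  [base 7] 4·7 + 1  →[7↦8]→  4·8 + 1 = 33  −1 ⇒ G_3=32
G_3=32  [base 8] 4·8  →[8↦9]→  4·9 = 36  −1 ⇒ G_4=35
G_4=35  [base 9] 3·9 + 8  →[9↦10]→  3·10 + 8 = 38  −1 ⇒ G_5=37
G_5=37  [base 10] 3·10 + 7  →[10↦11]→  3·11 + 7 = 40  −1 ⇒ G_6=39

37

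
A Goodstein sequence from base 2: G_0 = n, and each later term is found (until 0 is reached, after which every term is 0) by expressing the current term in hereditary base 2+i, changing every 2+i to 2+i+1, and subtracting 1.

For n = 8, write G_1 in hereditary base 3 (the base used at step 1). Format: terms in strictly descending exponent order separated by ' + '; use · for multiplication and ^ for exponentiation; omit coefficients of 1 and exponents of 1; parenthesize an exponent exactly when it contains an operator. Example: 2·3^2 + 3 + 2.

2·3^3 + 2·3^2 + 2·3 + 2

G_0=8  [base 2] 2^(2 + 1)  →[2↦3]→  3^(3 + 1) = 81  −1 ⇒ G_1=80
G_1=80  [base 3] 2·3^3 + 2·3^2 + 2·3 + 2  →[3↦4]→  2·4^4 + 2·4^2 + 2·4 + 2 = 554  −1 ⇒ G_2=553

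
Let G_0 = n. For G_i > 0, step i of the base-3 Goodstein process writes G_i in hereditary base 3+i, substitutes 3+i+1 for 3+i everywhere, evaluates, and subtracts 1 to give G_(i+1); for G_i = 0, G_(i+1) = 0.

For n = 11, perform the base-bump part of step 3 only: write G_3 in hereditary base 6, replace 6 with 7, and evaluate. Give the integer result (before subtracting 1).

[0] 11 ≡ 3^2 + 2 (base 3). Lift 4: 18. −1: 17.
[1] 17 ≡ 4^2 + 1 (base 4). Lift 5: 26. −1: 25.
[2] 25 ≡ 5^2 (base 5). Lift 6: 36. −1: 35.
[3] 35 ≡ 5·6 + 5 (base 6). Lift 7: 40. −1: 39.

40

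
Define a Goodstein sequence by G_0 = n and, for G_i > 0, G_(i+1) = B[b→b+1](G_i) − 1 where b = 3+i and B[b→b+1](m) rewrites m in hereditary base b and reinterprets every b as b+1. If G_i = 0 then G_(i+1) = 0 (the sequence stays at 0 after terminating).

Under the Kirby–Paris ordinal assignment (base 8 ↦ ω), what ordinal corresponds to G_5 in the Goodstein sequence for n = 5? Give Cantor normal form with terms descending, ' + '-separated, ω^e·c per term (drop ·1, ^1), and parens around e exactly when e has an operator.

3

(0) 5|_3 = 3 + 2 ↦ 4 + 2|_4 = 6 ⇒ 5
(1) 5|_4 = 4 + 1 ↦ 5 + 1|_5 = 6 ⇒ 5
(2) 5|_5 = 5 ↦ 6|_6 = 6 ⇒ 5
(3) 5|_6 = 5 ↦ 5|_7 = 5 ⇒ 4
(4) 4|_7 = 4 ↦ 4|_8 = 4 ⇒ 3
(5) 3|_8 = 3 ↦ 3|_9 = 3 ⇒ 2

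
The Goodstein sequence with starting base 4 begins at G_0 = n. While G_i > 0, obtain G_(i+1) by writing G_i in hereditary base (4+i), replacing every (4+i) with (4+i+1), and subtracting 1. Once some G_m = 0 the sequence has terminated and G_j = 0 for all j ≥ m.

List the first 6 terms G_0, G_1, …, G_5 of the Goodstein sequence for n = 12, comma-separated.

[0] 12 ≡ 3·4 (base 4). Lift 5: 15. −1: 14.
[1] 14 ≡ 2·5 + 4 (base 5). Lift 6: 16. −1: 15.
[2] 15 ≡ 2·6 + 3 (base 6). Lift 7: 17. −1: 16.
[3] 16 ≡ 2·7 + 2 (base 7). Lift 8: 18. −1: 17.
[4] 17 ≡ 2·8 + 1 (base 8). Lift 9: 19. −1: 18.

12, 14, 15, 16, 17, 18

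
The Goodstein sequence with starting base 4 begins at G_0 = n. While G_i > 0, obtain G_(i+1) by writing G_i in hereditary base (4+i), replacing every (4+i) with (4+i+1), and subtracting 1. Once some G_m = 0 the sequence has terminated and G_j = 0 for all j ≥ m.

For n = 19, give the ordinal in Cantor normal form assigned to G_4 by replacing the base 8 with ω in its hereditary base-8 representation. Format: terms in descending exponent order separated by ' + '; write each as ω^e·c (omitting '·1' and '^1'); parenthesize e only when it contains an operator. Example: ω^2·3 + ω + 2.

G_0 = 19. HB_4(19) = 4^2 + 3. Bump = 28. G_1 = 27.
G_1 = 27. HB_5(27) = 5^2 + 2. Bump = 38. G_2 = 37.
G_2 = 37. HB_6(37) = 6^2 + 1. Bump = 50. G_3 = 49.
G_3 = 49. HB_7(49) = 7^2. Bump = 64. G_4 = 63.

ω·7 + 7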